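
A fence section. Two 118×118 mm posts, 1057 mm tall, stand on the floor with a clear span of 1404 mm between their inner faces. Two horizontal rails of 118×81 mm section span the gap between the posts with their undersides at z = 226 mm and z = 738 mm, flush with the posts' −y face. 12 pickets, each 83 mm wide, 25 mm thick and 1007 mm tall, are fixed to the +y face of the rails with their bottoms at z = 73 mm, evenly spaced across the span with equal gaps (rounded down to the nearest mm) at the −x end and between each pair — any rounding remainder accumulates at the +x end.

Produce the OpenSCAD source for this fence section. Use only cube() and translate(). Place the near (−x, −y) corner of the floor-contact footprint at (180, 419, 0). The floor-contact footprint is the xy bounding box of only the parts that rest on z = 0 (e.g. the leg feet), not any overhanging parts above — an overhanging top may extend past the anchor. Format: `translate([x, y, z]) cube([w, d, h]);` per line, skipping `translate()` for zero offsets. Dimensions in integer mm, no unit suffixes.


translate([180, 419, 0]) cube([118, 118, 1057]);
translate([1702, 419, 0]) cube([118, 118, 1057]);
translate([298, 419, 226]) cube([1404, 118, 81]);
translate([298, 419, 738]) cube([1404, 118, 81]);
translate([329, 537, 73]) cube([83, 25, 1007]);
translate([443, 537, 73]) cube([83, 25, 1007]);
translate([557, 537, 73]) cube([83, 25, 1007]);
translate([671, 537, 73]) cube([83, 25, 1007]);
translate([785, 537, 73]) cube([83, 25, 1007]);
translate([899, 537, 73]) cube([83, 25, 1007]);
translate([1013, 537, 73]) cube([83, 25, 1007]);
translate([1127, 537, 73]) cube([83, 25, 1007]);
translate([1241, 537, 73]) cube([83, 25, 1007]);
translate([1355, 537, 73]) cube([83, 25, 1007]);
translate([1469, 537, 73]) cube([83, 25, 1007]);
translate([1583, 537, 73]) cube([83, 25, 1007]);


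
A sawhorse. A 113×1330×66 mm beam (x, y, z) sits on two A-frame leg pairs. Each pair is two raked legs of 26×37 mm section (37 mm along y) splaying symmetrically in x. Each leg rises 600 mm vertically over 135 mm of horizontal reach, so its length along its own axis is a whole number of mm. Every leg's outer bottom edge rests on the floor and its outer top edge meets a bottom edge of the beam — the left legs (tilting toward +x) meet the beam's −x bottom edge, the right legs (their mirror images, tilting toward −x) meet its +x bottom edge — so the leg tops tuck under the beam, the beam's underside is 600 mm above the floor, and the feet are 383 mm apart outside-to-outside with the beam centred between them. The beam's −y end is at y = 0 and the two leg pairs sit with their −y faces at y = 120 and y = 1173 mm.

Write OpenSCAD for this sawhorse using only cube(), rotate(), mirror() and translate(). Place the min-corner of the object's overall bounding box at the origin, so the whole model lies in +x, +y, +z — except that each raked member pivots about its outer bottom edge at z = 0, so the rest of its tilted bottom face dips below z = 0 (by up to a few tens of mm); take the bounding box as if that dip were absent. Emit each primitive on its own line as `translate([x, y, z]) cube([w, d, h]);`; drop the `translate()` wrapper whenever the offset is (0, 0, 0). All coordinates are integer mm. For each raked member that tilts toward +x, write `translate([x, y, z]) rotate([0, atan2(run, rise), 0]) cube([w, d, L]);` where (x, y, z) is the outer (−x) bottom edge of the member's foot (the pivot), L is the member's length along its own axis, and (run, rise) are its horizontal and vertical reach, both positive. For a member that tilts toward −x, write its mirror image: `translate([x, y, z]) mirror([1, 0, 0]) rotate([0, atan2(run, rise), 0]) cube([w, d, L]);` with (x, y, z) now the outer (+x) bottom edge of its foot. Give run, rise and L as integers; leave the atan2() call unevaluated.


translate([135, 0, 600]) cube([113, 1330, 66]);
translate([0, 120, 0]) rotate([0, atan2(135, 600), 0]) cube([26, 37, 615]);
translate([383, 120, 0]) mirror([1, 0, 0]) rotate([0, atan2(135, 600), 0]) cube([26, 37, 615]);
translate([0, 1173, 0]) rotate([0, atan2(135, 600), 0]) cube([26, 37, 615]);
translate([383, 1173, 0]) mirror([1, 0, 0]) rotate([0, atan2(135, 600), 0]) cube([26, 37, 615]);


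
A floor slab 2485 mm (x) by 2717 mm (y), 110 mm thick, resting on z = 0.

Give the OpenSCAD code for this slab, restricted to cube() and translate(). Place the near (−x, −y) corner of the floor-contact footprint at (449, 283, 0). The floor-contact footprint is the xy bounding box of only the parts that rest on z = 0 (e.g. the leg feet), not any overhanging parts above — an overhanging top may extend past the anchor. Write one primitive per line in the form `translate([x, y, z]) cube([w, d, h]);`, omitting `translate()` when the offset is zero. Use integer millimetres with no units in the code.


translate([449, 283, 0]) cube([2485, 2717, 110]);


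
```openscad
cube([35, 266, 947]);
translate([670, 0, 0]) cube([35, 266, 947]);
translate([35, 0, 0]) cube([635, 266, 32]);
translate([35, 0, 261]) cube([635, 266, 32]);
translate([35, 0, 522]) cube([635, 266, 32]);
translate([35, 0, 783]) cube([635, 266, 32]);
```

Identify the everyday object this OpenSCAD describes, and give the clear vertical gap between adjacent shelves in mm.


A bookshelf. The clear shelf gap is 229 mm.

Two tall side panels with 4 horizontal boards between them — a bookshelf. The first two shelf undersides are at z = 0 and z = 261; with shelf thickness 32, the clear gap is 261 − 0 − 32 = 229 mm.


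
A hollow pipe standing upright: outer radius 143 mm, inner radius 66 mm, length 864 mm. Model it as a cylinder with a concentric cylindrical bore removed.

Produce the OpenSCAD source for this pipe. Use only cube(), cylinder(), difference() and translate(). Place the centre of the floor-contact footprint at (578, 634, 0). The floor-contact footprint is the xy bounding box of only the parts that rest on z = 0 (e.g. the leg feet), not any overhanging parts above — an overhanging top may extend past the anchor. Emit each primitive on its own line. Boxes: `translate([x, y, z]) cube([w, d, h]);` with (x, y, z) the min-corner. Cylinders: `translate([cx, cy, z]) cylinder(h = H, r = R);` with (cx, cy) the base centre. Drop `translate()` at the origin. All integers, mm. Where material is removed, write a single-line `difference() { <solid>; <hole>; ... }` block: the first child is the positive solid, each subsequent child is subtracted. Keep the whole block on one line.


difference() { translate([578, 634, 0]) cylinder(h = 864, r = 143); translate([578, 634, 0]) cylinder(h = 864, r = 66); }


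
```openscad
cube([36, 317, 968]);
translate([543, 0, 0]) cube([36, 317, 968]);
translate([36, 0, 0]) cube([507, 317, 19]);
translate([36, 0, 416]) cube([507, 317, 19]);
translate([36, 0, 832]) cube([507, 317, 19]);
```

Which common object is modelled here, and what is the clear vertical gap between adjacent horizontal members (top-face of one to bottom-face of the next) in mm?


A bookshelf. The clear shelf gap is 397 mm.

Two tall side panels with 3 horizontal boards between them — a bookshelf. The first two shelf undersides are at z = 0 and z = 416; with shelf thickness 19, the clear gap is 416 − 0 − 19 = 397 mm.


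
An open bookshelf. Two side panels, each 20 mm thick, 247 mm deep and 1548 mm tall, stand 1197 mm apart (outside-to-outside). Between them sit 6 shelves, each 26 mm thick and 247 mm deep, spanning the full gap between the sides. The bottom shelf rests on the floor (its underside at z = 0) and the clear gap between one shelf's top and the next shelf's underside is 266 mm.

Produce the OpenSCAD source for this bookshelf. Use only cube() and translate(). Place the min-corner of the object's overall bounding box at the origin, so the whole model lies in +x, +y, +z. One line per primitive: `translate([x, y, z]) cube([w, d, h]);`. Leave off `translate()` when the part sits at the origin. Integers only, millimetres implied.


cube([20, 247, 1548]);
translate([1177, 0, 0]) cube([20, 247, 1548]);
translate([20, 0, 0]) cube([1157, 247, 26]);
translate([20, 0, 292]) cube([1157, 247, 26]);
translate([20, 0, 584]) cube([1157, 247, 26]);
translate([20, 0, 876]) cube([1157, 247, 26]);
translate([20, 0, 1168]) cube([1157, 247, 26]);
translate([20, 0, 1460]) cube([1157, 247, 26]);


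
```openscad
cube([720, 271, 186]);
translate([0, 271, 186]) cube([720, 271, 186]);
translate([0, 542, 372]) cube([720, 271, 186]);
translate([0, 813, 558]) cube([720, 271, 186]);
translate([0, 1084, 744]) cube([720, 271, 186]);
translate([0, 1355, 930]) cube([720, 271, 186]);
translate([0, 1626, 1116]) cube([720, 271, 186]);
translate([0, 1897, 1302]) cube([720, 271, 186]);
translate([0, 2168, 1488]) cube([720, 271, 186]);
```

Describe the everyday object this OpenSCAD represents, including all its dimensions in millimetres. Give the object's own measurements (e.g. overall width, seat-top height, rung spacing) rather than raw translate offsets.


A straight staircase of 9 solid steps. Each step is 720 mm wide (x), 271 mm deep (y, the going) and 186 mm tall (the rise). The first step rests on the floor; each subsequent step sits one going further in +y and one rise higher in +z, directly behind and above the previous step with no overlap.


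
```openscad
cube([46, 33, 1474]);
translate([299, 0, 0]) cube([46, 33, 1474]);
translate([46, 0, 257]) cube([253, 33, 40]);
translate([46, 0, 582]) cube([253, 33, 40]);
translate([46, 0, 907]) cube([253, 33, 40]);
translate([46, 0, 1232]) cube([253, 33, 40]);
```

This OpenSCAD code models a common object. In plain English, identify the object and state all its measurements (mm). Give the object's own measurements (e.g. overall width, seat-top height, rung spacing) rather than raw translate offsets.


A straight ladder. Two 46×33 mm vertical rails, 1474 mm tall, stand 345 mm apart (outside-to-outside) with their front faces coplanar on the −y side. 4 rungs, each 33 mm deep and 40 mm tall, span between the inner faces of the rails, front faces flush with the rails. The lowest rung's underside is at z = 257 mm and rungs are spaced 325 mm apart (underside to underside).


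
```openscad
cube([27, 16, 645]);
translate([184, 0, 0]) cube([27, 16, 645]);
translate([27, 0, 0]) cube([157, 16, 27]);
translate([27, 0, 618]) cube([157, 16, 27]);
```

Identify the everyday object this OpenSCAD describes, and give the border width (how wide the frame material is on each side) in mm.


A picture frame. The border width is 27 mm.

Four thin pieces enclosing a rectangular opening — a picture frame. The two full-height stiles are 645 mm tall; the top rail sits at z = 618 and is 27 mm tall, so the border above the opening is 645 − 618 = 27 mm, matching the stile x-width.


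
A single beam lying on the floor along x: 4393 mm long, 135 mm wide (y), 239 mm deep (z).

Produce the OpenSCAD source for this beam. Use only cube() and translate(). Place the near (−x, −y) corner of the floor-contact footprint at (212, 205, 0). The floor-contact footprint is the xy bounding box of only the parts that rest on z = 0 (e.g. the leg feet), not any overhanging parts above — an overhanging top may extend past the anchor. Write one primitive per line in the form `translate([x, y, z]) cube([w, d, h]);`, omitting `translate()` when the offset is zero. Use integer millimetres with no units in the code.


translate([212, 205, 0]) cube([4393, 135, 239]);


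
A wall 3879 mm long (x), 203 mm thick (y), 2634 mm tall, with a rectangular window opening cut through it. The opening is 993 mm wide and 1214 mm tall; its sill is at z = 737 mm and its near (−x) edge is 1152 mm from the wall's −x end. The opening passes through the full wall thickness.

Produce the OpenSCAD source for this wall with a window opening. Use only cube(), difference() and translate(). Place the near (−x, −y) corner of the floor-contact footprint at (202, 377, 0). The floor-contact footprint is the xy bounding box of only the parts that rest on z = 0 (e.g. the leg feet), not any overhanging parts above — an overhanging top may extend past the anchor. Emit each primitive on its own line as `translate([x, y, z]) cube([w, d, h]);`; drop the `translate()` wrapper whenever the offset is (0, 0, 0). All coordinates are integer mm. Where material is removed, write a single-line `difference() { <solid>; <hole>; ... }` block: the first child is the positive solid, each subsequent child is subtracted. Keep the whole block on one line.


difference() { translate([202, 377, 0]) cube([3879, 203, 2634]); translate([1354, 377, 737]) cube([993, 203, 1214]); }


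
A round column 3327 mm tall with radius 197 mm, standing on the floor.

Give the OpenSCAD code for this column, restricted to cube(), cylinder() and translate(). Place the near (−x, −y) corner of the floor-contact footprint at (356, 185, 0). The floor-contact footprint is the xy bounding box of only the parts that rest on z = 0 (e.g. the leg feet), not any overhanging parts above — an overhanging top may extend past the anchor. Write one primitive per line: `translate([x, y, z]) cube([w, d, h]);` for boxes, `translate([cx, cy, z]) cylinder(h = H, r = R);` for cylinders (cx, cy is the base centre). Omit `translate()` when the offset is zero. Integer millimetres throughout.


translate([553, 382, 0]) cylinder(h = 3327, r = 197);


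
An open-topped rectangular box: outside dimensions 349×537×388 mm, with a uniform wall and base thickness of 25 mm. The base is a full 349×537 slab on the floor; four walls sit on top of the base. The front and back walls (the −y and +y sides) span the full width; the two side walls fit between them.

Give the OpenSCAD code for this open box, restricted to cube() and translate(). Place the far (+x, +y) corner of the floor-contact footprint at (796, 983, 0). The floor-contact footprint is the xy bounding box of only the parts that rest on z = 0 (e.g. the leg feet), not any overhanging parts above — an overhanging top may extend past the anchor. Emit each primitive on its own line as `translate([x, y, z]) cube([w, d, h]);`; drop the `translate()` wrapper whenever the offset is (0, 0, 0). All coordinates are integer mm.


translate([447, 446, 0]) cube([349, 537, 25]);
translate([447, 446, 25]) cube([349, 25, 363]);
translate([447, 958, 25]) cube([349, 25, 363]);
translate([447, 471, 25]) cube([25, 487, 363]);
translate([771, 471, 25]) cube([25, 487, 363]);


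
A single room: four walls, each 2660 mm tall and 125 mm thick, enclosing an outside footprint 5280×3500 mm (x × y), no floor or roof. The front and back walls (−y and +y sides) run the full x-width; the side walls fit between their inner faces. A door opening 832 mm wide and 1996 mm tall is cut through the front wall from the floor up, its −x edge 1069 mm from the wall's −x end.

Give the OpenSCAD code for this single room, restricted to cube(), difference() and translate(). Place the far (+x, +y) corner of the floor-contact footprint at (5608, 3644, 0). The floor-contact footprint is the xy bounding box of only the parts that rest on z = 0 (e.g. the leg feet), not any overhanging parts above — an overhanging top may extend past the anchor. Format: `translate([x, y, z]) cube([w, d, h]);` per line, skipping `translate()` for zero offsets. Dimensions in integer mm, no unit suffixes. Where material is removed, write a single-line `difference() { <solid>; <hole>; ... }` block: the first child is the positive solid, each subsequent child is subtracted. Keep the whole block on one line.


difference() { translate([328, 144, 0]) cube([5280, 125, 2660]); translate([1397, 144, 0]) cube([832, 125, 1996]); }
translate([328, 3519, 0]) cube([5280, 125, 2660]);
translate([328, 269, 0]) cube([125, 3250, 2660]);
translate([5483, 269, 0]) cube([125, 3250, 2660]);


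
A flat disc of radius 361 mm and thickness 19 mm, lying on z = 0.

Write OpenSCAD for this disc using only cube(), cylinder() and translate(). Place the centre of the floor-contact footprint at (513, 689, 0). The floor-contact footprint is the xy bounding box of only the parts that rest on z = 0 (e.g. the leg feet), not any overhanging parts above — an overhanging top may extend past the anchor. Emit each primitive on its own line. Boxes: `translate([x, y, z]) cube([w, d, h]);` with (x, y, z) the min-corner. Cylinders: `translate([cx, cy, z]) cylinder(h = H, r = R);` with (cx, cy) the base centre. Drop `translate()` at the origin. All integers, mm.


translate([513, 689, 0]) cylinder(h = 19, r = 361);


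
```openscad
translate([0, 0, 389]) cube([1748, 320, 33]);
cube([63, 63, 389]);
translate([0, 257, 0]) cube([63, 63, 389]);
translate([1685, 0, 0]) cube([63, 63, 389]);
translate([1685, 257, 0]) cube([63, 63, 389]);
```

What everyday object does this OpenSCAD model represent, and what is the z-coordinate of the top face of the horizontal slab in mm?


A bench. The seat-top height is 422 mm.

A long slab on four corner posts — a bench. The slab sits at z = 389 with thickness 33, so the top is 389 + 33 = 422 mm.


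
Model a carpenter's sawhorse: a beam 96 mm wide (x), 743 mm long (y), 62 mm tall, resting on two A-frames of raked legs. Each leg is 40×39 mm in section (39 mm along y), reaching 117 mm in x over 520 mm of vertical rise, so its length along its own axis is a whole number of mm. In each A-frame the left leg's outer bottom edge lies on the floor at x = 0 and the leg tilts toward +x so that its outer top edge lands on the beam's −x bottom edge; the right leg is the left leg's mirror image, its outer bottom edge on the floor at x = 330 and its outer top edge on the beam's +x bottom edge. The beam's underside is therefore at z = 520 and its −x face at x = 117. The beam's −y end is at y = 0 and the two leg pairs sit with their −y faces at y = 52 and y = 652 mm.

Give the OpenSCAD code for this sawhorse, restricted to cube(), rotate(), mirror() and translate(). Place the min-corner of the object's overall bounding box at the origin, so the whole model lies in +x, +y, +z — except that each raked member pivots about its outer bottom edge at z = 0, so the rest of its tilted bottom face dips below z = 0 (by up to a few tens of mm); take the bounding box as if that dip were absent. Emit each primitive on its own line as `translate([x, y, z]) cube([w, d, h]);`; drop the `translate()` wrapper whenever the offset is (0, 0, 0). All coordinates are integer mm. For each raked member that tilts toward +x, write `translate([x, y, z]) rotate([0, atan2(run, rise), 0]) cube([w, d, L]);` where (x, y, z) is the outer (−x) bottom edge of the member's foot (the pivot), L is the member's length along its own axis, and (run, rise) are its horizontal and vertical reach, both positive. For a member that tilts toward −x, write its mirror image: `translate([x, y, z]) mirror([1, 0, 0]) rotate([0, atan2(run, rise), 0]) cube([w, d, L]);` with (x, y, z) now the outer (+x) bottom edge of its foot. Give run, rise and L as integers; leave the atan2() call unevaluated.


translate([117, 0, 520]) cube([96, 743, 62]);
translate([0, 52, 0]) rotate([0, atan2(117, 520), 0]) cube([40, 39, 533]);
translate([330, 52, 0]) mirror([1, 0, 0]) rotate([0, atan2(117, 520), 0]) cube([40, 39, 533]);
translate([0, 652, 0]) rotate([0, atan2(117, 520), 0]) cube([40, 39, 533]);
translate([330, 652, 0]) mirror([1, 0, 0]) rotate([0, atan2(117, 520), 0]) cube([40, 39, 533]);


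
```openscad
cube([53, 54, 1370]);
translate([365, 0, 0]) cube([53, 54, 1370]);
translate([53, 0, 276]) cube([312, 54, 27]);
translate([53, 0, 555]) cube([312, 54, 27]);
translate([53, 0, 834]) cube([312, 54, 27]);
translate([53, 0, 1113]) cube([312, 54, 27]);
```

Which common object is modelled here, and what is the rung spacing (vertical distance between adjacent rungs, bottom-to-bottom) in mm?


A ladder. The rung spacing is 279 mm.

Two tall 53×54 posts with 4 short bars between them — a ladder. Adjacent rungs sit at z = 276 and z = 555, so the spacing is 555 − 276 = 279 mm.


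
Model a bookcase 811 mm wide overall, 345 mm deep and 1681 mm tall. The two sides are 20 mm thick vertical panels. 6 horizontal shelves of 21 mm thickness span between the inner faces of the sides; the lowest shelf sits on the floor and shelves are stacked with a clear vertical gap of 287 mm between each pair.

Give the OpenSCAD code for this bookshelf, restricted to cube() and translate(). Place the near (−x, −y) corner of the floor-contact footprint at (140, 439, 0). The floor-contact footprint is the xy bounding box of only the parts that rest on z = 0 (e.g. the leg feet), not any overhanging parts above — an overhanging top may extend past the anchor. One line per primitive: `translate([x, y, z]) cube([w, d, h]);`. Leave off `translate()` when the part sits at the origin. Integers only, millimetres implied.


translate([140, 439, 0]) cube([20, 345, 1681]);
translate([931, 439, 0]) cube([20, 345, 1681]);
translate([160, 439, 0]) cube([771, 345, 21]);
translate([160, 439, 308]) cube([771, 345, 21]);
translate([160, 439, 616]) cube([771, 345, 21]);
translate([160, 439, 924]) cube([771, 345, 21]);
translate([160, 439, 1232]) cube([771, 345, 21]);
translate([160, 439, 1540]) cube([771, 345, 21]);


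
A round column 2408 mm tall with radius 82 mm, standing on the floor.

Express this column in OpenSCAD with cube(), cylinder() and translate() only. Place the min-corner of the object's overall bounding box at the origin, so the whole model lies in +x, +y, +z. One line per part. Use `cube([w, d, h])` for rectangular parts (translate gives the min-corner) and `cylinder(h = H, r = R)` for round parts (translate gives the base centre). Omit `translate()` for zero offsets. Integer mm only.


translate([82, 82, 0]) cylinder(h = 2408, r = 82);


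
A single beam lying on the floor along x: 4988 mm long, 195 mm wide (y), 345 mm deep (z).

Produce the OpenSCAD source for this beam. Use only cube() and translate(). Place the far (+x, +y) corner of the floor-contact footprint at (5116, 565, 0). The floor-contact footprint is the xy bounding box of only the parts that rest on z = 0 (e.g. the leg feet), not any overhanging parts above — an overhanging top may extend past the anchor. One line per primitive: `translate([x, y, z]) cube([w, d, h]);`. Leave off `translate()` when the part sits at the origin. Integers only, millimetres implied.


translate([128, 370, 0]) cube([4988, 195, 345]);


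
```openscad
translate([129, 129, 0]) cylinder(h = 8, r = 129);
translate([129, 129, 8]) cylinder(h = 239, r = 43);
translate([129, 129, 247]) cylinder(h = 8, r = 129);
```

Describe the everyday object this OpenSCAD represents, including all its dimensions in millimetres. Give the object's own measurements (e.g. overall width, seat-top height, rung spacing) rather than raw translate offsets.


A spool: two coaxial disc flanges of radius 129 mm and thickness 8 mm, joined by a core cylinder of radius 43 mm and height 239 mm. The lower flange rests on z = 0 and the three cylinders share a vertical axis.


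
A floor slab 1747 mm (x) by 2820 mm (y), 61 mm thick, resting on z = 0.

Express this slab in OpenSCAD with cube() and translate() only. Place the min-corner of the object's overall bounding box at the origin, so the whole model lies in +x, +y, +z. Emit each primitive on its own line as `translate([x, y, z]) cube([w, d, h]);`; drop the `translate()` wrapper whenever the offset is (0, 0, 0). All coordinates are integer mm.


cube([1747, 2820, 61]);


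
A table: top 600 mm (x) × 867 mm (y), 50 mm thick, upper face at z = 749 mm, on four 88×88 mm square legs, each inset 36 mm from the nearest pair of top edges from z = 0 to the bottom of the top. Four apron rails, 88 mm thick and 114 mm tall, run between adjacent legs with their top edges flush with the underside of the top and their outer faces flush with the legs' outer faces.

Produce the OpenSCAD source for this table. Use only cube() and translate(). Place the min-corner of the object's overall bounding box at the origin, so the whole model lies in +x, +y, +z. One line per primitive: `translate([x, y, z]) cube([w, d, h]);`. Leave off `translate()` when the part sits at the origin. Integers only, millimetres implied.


translate([0, 0, 699]) cube([600, 867, 50]);
translate([36, 36, 0]) cube([88, 88, 699]);
translate([476, 36, 0]) cube([88, 88, 699]);
translate([36, 743, 0]) cube([88, 88, 699]);
translate([476, 743, 0]) cube([88, 88, 699]);
translate([124, 36, 585]) cube([352, 88, 114]);
translate([124, 743, 585]) cube([352, 88, 114]);
translate([36, 124, 585]) cube([88, 619, 114]);
translate([476, 124, 585]) cube([88, 619, 114]);


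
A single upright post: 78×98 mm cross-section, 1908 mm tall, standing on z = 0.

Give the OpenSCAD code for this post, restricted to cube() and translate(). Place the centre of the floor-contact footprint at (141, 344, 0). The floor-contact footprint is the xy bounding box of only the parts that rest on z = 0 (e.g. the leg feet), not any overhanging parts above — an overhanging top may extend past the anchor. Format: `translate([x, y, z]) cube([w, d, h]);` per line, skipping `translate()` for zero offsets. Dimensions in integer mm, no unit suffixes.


translate([102, 295, 0]) cube([78, 98, 1908]);


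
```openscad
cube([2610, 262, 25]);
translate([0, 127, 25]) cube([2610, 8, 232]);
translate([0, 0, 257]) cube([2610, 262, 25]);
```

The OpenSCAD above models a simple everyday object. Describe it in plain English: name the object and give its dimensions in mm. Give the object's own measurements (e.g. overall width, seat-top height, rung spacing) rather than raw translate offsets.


An I-beam lying along x, 2610 mm long. Overall section height 282 mm. Two flanges 262 mm wide (y) and 25 mm thick, one on the floor and one at the top; a web 8 mm thick runs between them, centred on the flange width.


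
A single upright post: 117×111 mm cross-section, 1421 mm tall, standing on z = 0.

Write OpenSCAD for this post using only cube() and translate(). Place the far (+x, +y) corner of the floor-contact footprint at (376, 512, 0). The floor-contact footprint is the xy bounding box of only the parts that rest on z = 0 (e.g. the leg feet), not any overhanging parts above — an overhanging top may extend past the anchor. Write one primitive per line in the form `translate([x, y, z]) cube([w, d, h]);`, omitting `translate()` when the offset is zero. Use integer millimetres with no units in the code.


translate([259, 401, 0]) cube([117, 111, 1421]);


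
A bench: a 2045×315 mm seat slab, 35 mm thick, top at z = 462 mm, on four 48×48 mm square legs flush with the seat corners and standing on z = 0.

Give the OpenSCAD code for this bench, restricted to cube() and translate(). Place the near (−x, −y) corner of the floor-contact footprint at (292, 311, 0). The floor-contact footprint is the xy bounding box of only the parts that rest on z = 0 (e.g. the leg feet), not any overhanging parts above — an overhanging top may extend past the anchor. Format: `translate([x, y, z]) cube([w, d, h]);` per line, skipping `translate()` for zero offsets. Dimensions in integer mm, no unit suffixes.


// leg_h = 462 − 35 = 427
translate([292, 311, 427]) cube([2045, 315, 35]);
translate([292, 311, 0]) cube([48, 48, 427]);
translate([292, 578, 0]) cube([48, 48, 427]);
translate([2289, 311, 0]) cube([48, 48, 427]);
translate([2289, 578, 0]) cube([48, 48, 427]);


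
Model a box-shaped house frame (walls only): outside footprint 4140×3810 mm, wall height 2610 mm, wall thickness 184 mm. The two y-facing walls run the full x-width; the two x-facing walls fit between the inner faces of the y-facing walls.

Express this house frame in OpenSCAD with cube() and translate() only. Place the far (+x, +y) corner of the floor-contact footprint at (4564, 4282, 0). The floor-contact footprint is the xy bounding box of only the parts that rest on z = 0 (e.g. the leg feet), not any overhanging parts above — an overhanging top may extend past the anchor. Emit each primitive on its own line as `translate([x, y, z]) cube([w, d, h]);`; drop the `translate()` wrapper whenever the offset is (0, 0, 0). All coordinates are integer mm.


translate([424, 472, 0]) cube([4140, 184, 2610]);
translate([424, 4098, 0]) cube([4140, 184, 2610]);
translate([424, 656, 0]) cube([184, 3442, 2610]);
translate([4380, 656, 0]) cube([184, 3442, 2610]);


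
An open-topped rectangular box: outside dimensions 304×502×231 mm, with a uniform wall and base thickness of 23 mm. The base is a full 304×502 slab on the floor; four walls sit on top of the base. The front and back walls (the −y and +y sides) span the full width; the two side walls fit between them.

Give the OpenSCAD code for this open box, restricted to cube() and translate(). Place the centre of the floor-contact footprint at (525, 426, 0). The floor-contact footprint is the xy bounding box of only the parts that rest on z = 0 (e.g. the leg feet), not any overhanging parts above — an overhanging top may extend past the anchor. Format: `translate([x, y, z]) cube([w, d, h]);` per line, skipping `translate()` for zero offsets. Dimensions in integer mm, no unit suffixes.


translate([373, 175, 0]) cube([304, 502, 23]);
translate([373, 175, 23]) cube([304, 23, 208]);
translate([373, 654, 23]) cube([304, 23, 208]);
translate([373, 198, 23]) cube([23, 456, 208]);
translate([654, 198, 23]) cube([23, 456, 208]);


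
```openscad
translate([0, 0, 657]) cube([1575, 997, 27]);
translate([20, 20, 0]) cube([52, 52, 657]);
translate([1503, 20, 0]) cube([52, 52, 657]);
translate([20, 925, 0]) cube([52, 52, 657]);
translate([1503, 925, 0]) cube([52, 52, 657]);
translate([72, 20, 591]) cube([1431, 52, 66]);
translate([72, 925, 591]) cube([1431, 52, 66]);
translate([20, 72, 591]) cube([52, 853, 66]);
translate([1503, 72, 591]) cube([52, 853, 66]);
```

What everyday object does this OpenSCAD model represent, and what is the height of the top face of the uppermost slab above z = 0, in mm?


A table. The table height is 684 mm.

A 1575×997×27 slab sits at z = 657 on four 52 mm square posts — a table. The top surface is at 657 + 27 = 684 mm.


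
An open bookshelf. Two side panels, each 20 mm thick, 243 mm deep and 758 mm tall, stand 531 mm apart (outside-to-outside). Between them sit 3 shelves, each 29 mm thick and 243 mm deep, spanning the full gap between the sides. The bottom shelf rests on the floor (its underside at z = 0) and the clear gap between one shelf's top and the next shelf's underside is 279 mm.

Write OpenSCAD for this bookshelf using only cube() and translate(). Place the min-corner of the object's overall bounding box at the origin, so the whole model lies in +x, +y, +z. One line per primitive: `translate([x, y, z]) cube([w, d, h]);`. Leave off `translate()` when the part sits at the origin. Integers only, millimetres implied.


cube([20, 243, 758]);
translate([511, 0, 0]) cube([20, 243, 758]);
translate([20, 0, 0]) cube([491, 243, 29]);
translate([20, 0, 308]) cube([491, 243, 29]);
translate([20, 0, 616]) cube([491, 243, 29]);


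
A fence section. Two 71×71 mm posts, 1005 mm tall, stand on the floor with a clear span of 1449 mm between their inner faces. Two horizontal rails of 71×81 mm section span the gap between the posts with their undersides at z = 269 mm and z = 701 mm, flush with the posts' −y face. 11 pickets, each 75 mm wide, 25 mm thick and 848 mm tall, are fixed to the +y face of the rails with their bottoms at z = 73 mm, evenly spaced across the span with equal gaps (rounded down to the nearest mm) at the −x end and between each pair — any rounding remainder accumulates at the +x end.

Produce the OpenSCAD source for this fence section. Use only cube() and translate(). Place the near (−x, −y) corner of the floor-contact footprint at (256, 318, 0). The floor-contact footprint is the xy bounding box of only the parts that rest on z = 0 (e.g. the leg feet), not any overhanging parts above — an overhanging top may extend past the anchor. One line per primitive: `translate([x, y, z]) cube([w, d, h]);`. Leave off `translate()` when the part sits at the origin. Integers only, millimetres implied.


translate([256, 318, 0]) cube([71, 71, 1005]);
translate([1776, 318, 0]) cube([71, 71, 1005]);
translate([327, 318, 269]) cube([1449, 71, 81]);
translate([327, 318, 701]) cube([1449, 71, 81]);
translate([379, 389, 73]) cube([75, 25, 848]);
translate([506, 389, 73]) cube([75, 25, 848]);
translate([633, 389, 73]) cube([75, 25, 848]);
translate([760, 389, 73]) cube([75, 25, 848]);
translate([887, 389, 73]) cube([75, 25, 848]);
translate([1014, 389, 73]) cube([75, 25, 848]);
translate([1141, 389, 73]) cube([75, 25, 848]);
translate([1268, 389, 73]) cube([75, 25, 848]);
translate([1395, 389, 73]) cube([75, 25, 848]);
translate([1522, 389, 73]) cube([75, 25, 848]);
translate([1649, 389, 73]) cube([75, 25, 848]);


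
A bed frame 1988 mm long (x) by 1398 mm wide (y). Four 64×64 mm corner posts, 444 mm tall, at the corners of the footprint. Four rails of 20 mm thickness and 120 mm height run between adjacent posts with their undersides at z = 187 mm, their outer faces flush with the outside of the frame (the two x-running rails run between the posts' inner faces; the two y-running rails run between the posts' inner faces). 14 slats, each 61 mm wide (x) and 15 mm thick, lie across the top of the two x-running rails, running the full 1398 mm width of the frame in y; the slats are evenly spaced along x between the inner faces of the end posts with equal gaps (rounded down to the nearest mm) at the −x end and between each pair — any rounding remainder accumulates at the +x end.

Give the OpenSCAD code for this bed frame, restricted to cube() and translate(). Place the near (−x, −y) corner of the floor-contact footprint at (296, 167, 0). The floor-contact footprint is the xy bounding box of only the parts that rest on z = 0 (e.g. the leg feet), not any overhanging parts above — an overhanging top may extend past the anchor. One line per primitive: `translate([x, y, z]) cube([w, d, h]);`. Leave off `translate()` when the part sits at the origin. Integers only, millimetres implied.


translate([296, 167, 0]) cube([64, 64, 444]);
translate([296, 1501, 0]) cube([64, 64, 444]);
translate([2220, 167, 0]) cube([64, 64, 444]);
translate([2220, 1501, 0]) cube([64, 64, 444]);
translate([360, 167, 187]) cube([1860, 20, 120]);
translate([360, 1545, 187]) cube([1860, 20, 120]);
translate([296, 231, 187]) cube([20, 1270, 120]);
translate([2264, 231, 187]) cube([20, 1270, 120]);
translate([427, 167, 307]) cube([61, 1398, 15]);
translate([555, 167, 307]) cube([61, 1398, 15]);
translate([683, 167, 307]) cube([61, 1398, 15]);
translate([811, 167, 307]) cube([61, 1398, 15]);
translate([939, 167, 307]) cube([61, 1398, 15]);
translate([1067, 167, 307]) cube([61, 1398, 15]);
translate([1195, 167, 307]) cube([61, 1398, 15]);
translate([1323, 167, 307]) cube([61, 1398, 15]);
translate([1451, 167, 307]) cube([61, 1398, 15]);
translate([1579, 167, 307]) cube([61, 1398, 15]);
translate([1707, 167, 307]) cube([61, 1398, 15]);
translate([1835, 167, 307]) cube([61, 1398, 15]);
translate([1963, 167, 307]) cube([61, 1398, 15]);
translate([2091, 167, 307]) cube([61, 1398, 15]);


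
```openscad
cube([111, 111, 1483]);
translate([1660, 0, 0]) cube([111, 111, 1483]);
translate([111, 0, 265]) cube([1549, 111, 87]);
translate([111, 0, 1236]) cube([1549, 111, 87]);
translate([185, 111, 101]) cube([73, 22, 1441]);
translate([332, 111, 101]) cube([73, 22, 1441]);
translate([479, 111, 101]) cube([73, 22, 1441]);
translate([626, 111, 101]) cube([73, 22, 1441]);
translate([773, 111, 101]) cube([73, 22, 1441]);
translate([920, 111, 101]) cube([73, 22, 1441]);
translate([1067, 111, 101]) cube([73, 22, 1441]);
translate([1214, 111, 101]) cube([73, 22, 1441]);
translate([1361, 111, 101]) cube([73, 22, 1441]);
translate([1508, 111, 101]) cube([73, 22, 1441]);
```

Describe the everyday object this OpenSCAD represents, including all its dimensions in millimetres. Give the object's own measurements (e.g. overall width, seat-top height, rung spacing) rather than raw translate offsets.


A fence section. Two 111×111 mm posts, 1483 mm tall, stand on the floor with a clear span of 1549 mm between their inner faces. Two horizontal rails of 111×87 mm section span the gap between the posts with their undersides at z = 265 mm and z = 1236 mm, flush with the posts' −y face. 10 pickets, each 73 mm wide, 22 mm thick and 1441 mm tall, are fixed to the +y face of the rails with their bottoms at z = 101 mm, spaced across the span with a 74 mm gap after the −x post and between neighbouring pickets, with 79 mm left before the +x post.


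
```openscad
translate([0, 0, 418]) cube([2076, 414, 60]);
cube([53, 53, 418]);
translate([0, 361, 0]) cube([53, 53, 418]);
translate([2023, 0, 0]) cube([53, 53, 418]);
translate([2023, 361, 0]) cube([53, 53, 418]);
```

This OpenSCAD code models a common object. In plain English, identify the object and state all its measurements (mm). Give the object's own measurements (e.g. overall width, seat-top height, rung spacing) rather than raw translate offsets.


A bench: a 2076×414 mm seat slab, 60 mm thick, top at z = 478 mm, on four 53×53 mm square legs flush with the seat corners and standing on z = 0.


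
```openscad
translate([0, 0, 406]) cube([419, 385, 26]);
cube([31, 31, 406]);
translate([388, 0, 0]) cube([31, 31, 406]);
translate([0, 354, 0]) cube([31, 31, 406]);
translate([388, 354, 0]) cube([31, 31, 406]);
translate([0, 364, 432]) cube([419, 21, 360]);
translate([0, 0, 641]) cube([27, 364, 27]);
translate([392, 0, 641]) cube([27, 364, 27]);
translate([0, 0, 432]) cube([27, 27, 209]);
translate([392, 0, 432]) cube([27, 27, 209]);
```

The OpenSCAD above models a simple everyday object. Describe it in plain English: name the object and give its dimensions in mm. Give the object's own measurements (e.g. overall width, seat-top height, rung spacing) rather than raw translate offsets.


A chair. The seat is a 419×385×26 mm slab with its top at z = 432 mm, on four 31×31 mm corner legs (flush with the seat edges, standing on z = 0). A flat backrest 21 mm thick, 360 mm tall, spans the full seat width and rises from the seat top along its +y edge, rear face flush with the rear of the seat. Two armrests of 27×27 mm section run along each side from the seat's front edge to the front of the backrest, top faces 236 mm above the seat top and outer faces flush with the seat's x-edges; a 27×27 mm post under the front of each armrest stands on the seat at the front corner.


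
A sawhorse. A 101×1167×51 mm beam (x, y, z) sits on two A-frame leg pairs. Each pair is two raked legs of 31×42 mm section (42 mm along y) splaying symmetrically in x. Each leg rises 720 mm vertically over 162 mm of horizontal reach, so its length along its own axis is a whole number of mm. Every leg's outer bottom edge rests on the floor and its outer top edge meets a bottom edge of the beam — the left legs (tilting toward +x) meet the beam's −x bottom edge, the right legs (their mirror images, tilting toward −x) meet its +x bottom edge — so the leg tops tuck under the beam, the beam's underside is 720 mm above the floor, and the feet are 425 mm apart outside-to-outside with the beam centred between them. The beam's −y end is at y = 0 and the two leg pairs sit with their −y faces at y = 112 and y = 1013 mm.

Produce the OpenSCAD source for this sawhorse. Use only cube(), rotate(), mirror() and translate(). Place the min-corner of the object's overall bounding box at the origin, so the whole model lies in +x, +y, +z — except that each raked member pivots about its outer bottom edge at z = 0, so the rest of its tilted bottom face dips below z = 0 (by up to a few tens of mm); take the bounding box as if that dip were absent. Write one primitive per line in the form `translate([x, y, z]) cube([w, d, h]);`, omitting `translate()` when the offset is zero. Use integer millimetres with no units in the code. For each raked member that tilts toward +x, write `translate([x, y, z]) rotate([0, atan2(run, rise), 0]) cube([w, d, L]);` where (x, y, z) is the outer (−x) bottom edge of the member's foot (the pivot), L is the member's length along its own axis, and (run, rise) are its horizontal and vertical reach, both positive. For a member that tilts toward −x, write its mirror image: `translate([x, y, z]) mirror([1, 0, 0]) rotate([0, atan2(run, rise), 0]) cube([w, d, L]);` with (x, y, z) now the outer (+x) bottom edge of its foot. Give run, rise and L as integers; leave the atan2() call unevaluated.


translate([162, 0, 720]) cube([101, 1167, 51]);
translate([0, 112, 0]) rotate([0, atan2(162, 720), 0]) cube([31, 42, 738]);
translate([425, 112, 0]) mirror([1, 0, 0]) rotate([0, atan2(162, 720), 0]) cube([31, 42, 738]);
translate([0, 1013, 0]) rotate([0, atan2(162, 720), 0]) cube([31, 42, 738]);
translate([425, 1013, 0]) mirror([1, 0, 0]) rotate([0, atan2(162, 720), 0]) cube([31, 42, 738]);
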